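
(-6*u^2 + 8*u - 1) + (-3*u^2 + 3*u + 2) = -9*u^2 + 11*u + 1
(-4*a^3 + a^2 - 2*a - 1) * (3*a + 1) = -12*a^4 - a^3 - 5*a^2 - 5*a - 1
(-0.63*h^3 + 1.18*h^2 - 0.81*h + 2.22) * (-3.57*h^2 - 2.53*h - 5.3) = 2.2491*h^5 - 2.6187*h^4 + 3.2453*h^3 - 12.1301*h^2 - 1.3236*h - 11.766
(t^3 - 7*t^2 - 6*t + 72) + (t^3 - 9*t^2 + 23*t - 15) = 2*t^3 - 16*t^2 + 17*t + 57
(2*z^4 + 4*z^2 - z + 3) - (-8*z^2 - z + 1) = 2*z^4 + 12*z^2 + 2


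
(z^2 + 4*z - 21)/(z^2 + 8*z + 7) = (z - 3)/(z + 1)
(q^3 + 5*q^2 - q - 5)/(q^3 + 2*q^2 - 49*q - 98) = (q^3 + 5*q^2 - q - 5)/(q^3 + 2*q^2 - 49*q - 98)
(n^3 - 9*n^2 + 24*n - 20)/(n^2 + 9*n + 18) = (n^3 - 9*n^2 + 24*n - 20)/(n^2 + 9*n + 18)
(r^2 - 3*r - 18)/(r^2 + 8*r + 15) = (r - 6)/(r + 5)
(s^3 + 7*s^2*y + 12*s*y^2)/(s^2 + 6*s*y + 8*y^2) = s*(s + 3*y)/(s + 2*y)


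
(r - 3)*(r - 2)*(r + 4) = r^3 - r^2 - 14*r + 24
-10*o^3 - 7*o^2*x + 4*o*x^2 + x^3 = (-2*o + x)*(o + x)*(5*o + x)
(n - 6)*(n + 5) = n^2 - n - 30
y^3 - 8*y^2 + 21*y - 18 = (y - 3)^2*(y - 2)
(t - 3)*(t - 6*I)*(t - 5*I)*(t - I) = t^4 - 3*t^3 - 12*I*t^3 - 41*t^2 + 36*I*t^2 + 123*t + 30*I*t - 90*I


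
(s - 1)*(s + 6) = s^2 + 5*s - 6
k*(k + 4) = k^2 + 4*k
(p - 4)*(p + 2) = p^2 - 2*p - 8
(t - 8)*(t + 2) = t^2 - 6*t - 16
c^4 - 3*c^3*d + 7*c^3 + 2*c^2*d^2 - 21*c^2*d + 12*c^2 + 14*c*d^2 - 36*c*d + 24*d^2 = (c + 3)*(c + 4)*(c - 2*d)*(c - d)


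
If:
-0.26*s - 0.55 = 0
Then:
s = -2.12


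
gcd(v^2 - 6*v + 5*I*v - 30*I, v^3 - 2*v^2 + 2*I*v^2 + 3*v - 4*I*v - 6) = 1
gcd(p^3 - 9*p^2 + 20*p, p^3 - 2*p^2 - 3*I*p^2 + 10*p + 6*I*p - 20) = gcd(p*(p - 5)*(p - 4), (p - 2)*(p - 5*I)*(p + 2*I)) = 1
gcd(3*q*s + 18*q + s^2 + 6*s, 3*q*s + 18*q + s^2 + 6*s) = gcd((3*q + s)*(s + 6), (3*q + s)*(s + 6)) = 3*q*s + 18*q + s^2 + 6*s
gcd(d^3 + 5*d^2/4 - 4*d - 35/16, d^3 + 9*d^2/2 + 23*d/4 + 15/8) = d^2 + 3*d + 5/4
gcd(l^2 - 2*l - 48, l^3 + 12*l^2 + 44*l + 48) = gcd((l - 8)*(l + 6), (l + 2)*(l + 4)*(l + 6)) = l + 6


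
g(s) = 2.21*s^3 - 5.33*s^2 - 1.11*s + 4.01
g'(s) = 6.63*s^2 - 10.66*s - 1.11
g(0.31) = 3.22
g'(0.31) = -3.78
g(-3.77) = -185.98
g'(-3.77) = 133.31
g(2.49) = 2.32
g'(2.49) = 13.45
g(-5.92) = -634.74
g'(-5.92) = 294.35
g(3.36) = 23.94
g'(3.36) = 37.92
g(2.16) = -0.98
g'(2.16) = 6.80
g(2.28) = -0.03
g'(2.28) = 9.05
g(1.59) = -2.35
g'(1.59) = -1.30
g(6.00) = 282.83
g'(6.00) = 173.61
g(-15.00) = -8637.34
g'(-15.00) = 1650.54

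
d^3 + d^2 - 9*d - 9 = (d - 3)*(d + 1)*(d + 3)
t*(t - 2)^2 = t^3 - 4*t^2 + 4*t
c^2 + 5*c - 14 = (c - 2)*(c + 7)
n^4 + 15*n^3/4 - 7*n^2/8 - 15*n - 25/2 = (n - 2)*(n + 5/4)*(n + 2)*(n + 5/2)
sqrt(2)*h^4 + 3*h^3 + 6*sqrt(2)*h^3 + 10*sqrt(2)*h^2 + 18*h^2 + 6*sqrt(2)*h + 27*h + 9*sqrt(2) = (h + 3)^2*(h + sqrt(2))*(sqrt(2)*h + 1)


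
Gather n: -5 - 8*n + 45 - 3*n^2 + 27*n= -3*n^2 + 19*n + 40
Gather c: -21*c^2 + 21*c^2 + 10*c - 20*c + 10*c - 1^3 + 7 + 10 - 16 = 0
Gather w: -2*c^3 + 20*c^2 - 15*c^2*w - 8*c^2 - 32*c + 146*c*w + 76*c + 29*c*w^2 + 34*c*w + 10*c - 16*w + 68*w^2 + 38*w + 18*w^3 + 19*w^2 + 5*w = -2*c^3 + 12*c^2 + 54*c + 18*w^3 + w^2*(29*c + 87) + w*(-15*c^2 + 180*c + 27)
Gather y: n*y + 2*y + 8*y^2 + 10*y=8*y^2 + y*(n + 12)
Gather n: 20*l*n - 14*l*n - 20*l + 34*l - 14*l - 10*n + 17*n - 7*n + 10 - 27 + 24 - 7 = 6*l*n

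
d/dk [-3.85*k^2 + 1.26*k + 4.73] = 1.26 - 7.7*k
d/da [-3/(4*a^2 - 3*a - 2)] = 3*(8*a - 3)/(-4*a^2 + 3*a + 2)^2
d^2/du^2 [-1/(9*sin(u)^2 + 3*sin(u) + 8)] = 3*(108*sin(u)^4 + 27*sin(u)^3 - 255*sin(u)^2 - 62*sin(u) + 42)/(9*sin(u)^2 + 3*sin(u) + 8)^3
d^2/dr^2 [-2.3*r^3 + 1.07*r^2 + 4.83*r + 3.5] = 2.14 - 13.8*r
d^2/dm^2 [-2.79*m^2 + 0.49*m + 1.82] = -5.58000000000000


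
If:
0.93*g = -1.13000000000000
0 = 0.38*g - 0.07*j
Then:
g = -1.22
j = -6.60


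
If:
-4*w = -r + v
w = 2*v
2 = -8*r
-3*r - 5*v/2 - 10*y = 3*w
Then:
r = -1/4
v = -1/36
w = -1/18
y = 71/720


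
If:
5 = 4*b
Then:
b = 5/4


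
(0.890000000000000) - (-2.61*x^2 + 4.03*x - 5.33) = 2.61*x^2 - 4.03*x + 6.22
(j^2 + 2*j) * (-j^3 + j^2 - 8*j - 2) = -j^5 - j^4 - 6*j^3 - 18*j^2 - 4*j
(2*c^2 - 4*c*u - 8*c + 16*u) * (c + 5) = 2*c^3 - 4*c^2*u + 2*c^2 - 4*c*u - 40*c + 80*u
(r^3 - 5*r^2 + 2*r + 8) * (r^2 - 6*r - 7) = r^5 - 11*r^4 + 25*r^3 + 31*r^2 - 62*r - 56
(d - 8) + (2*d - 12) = 3*d - 20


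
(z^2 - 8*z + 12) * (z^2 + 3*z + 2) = z^4 - 5*z^3 - 10*z^2 + 20*z + 24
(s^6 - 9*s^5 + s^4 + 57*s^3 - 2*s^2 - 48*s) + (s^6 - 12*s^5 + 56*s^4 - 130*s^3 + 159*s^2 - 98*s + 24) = 2*s^6 - 21*s^5 + 57*s^4 - 73*s^3 + 157*s^2 - 146*s + 24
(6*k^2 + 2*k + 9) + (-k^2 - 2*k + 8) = 5*k^2 + 17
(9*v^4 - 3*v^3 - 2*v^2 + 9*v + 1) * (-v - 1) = -9*v^5 - 6*v^4 + 5*v^3 - 7*v^2 - 10*v - 1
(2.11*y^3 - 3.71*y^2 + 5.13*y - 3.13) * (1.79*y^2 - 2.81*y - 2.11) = 3.7769*y^5 - 12.57*y^4 + 15.1557*y^3 - 12.1899*y^2 - 2.029*y + 6.6043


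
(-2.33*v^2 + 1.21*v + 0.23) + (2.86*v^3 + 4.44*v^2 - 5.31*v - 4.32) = 2.86*v^3 + 2.11*v^2 - 4.1*v - 4.09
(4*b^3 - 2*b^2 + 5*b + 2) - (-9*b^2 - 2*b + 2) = 4*b^3 + 7*b^2 + 7*b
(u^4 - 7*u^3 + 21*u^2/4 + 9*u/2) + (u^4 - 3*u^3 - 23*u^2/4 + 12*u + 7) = 2*u^4 - 10*u^3 - u^2/2 + 33*u/2 + 7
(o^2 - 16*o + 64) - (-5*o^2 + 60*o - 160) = 6*o^2 - 76*o + 224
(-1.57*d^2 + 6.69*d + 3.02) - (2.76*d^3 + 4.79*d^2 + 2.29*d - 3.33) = -2.76*d^3 - 6.36*d^2 + 4.4*d + 6.35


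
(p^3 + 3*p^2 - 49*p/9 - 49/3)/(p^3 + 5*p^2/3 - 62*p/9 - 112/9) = (3*p^2 + 2*p - 21)/(3*p^2 - 2*p - 16)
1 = 1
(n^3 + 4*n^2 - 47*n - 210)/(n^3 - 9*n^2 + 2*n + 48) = (n^3 + 4*n^2 - 47*n - 210)/(n^3 - 9*n^2 + 2*n + 48)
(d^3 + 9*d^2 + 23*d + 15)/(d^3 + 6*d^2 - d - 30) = (d + 1)/(d - 2)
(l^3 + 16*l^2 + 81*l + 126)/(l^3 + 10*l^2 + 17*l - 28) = (l^2 + 9*l + 18)/(l^2 + 3*l - 4)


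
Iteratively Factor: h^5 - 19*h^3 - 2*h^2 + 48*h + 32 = (h + 1)*(h^4 - h^3 - 18*h^2 + 16*h + 32) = (h - 4)*(h + 1)*(h^3 + 3*h^2 - 6*h - 8) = (h - 4)*(h + 1)^2*(h^2 + 2*h - 8) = (h - 4)*(h + 1)^2*(h + 4)*(h - 2)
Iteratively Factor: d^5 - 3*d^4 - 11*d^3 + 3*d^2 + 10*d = (d + 1)*(d^4 - 4*d^3 - 7*d^2 + 10*d) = (d - 1)*(d + 1)*(d^3 - 3*d^2 - 10*d) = (d - 1)*(d + 1)*(d + 2)*(d^2 - 5*d) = d*(d - 1)*(d + 1)*(d + 2)*(d - 5)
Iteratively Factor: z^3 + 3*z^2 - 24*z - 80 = (z + 4)*(z^2 - z - 20) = (z + 4)^2*(z - 5)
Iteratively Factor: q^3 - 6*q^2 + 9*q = (q)*(q^2 - 6*q + 9) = q*(q - 3)*(q - 3)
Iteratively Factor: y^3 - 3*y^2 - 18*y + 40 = (y - 5)*(y^2 + 2*y - 8) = (y - 5)*(y + 4)*(y - 2)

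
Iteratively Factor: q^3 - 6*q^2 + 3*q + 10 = (q + 1)*(q^2 - 7*q + 10) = (q - 5)*(q + 1)*(q - 2)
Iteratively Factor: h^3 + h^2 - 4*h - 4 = (h - 2)*(h^2 + 3*h + 2) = (h - 2)*(h + 2)*(h + 1)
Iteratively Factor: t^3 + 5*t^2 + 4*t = (t)*(t^2 + 5*t + 4) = t*(t + 1)*(t + 4)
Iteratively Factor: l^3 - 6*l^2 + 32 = (l - 4)*(l^2 - 2*l - 8) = (l - 4)^2*(l + 2)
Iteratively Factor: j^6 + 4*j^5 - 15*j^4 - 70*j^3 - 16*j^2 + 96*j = (j - 4)*(j^5 + 8*j^4 + 17*j^3 - 2*j^2 - 24*j) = j*(j - 4)*(j^4 + 8*j^3 + 17*j^2 - 2*j - 24) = j*(j - 4)*(j + 4)*(j^3 + 4*j^2 + j - 6) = j*(j - 4)*(j - 1)*(j + 4)*(j^2 + 5*j + 6) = j*(j - 4)*(j - 1)*(j + 2)*(j + 4)*(j + 3)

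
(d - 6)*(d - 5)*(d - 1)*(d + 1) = d^4 - 11*d^3 + 29*d^2 + 11*d - 30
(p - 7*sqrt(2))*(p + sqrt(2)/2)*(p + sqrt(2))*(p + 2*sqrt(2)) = p^4 - 7*sqrt(2)*p^3/2 - 42*p^2 - 47*sqrt(2)*p - 28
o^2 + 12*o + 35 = (o + 5)*(o + 7)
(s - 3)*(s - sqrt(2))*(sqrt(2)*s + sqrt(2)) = sqrt(2)*s^3 - 2*sqrt(2)*s^2 - 2*s^2 - 3*sqrt(2)*s + 4*s + 6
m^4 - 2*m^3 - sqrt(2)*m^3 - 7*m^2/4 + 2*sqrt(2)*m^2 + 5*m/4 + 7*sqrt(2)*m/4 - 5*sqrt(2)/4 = (m - 5/2)*(m - 1/2)*(m + 1)*(m - sqrt(2))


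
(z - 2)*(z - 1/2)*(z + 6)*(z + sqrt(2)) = z^4 + sqrt(2)*z^3 + 7*z^3/2 - 14*z^2 + 7*sqrt(2)*z^2/2 - 14*sqrt(2)*z + 6*z + 6*sqrt(2)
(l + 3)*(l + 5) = l^2 + 8*l + 15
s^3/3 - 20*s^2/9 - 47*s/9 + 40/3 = (s/3 + 1)*(s - 8)*(s - 5/3)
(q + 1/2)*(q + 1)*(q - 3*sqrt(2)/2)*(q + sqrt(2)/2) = q^4 - sqrt(2)*q^3 + 3*q^3/2 - 3*sqrt(2)*q^2/2 - q^2 - 9*q/4 - sqrt(2)*q/2 - 3/4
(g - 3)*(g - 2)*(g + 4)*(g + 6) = g^4 + 5*g^3 - 20*g^2 - 60*g + 144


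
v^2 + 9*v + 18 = (v + 3)*(v + 6)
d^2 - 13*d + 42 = (d - 7)*(d - 6)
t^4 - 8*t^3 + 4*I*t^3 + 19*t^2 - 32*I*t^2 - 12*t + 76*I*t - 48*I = (t - 4)*(t - 3)*(t - 1)*(t + 4*I)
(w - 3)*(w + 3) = w^2 - 9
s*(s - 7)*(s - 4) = s^3 - 11*s^2 + 28*s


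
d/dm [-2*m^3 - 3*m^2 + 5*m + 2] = -6*m^2 - 6*m + 5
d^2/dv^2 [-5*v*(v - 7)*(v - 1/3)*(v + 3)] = -60*v^2 + 130*v + 590/3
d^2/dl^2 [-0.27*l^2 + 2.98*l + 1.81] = -0.540000000000000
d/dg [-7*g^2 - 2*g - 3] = -14*g - 2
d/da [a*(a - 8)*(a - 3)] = 3*a^2 - 22*a + 24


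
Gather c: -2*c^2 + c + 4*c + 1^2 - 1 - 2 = -2*c^2 + 5*c - 2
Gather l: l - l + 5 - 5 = 0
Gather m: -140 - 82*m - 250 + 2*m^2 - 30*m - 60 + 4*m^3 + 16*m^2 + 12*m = 4*m^3 + 18*m^2 - 100*m - 450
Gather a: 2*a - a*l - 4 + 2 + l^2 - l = a*(2 - l) + l^2 - l - 2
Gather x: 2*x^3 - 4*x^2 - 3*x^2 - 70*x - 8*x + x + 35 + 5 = 2*x^3 - 7*x^2 - 77*x + 40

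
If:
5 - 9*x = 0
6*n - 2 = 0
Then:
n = 1/3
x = 5/9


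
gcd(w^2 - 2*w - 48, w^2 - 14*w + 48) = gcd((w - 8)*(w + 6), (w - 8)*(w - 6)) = w - 8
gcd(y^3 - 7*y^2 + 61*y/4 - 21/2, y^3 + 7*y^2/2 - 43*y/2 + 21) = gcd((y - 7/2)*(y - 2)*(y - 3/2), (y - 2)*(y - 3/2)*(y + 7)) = y^2 - 7*y/2 + 3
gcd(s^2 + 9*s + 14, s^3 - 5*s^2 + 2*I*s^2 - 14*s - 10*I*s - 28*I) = s + 2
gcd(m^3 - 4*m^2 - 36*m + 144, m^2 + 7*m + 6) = m + 6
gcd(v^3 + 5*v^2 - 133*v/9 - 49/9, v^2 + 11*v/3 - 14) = v - 7/3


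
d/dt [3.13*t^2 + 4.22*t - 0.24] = 6.26*t + 4.22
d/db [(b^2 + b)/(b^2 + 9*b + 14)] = 2*(4*b^2 + 14*b + 7)/(b^4 + 18*b^3 + 109*b^2 + 252*b + 196)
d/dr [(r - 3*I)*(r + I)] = 2*r - 2*I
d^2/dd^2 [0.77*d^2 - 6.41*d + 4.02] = 1.54000000000000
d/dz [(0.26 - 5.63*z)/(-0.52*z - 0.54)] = (1.651208*z + 1.714716)/(0.52*z + 0.54)^3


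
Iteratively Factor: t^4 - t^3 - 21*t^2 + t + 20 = (t - 1)*(t^3 - 21*t - 20) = (t - 5)*(t - 1)*(t^2 + 5*t + 4) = (t - 5)*(t - 1)*(t + 4)*(t + 1)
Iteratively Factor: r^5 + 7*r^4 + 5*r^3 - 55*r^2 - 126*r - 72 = (r + 2)*(r^4 + 5*r^3 - 5*r^2 - 45*r - 36) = (r + 2)*(r + 3)*(r^3 + 2*r^2 - 11*r - 12) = (r + 2)*(r + 3)*(r + 4)*(r^2 - 2*r - 3) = (r + 1)*(r + 2)*(r + 3)*(r + 4)*(r - 3)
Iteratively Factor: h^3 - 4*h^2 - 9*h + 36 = (h - 4)*(h^2 - 9) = (h - 4)*(h + 3)*(h - 3)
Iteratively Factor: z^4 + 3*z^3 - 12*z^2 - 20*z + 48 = (z - 2)*(z^3 + 5*z^2 - 2*z - 24) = (z - 2)*(z + 4)*(z^2 + z - 6) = (z - 2)^2*(z + 4)*(z + 3)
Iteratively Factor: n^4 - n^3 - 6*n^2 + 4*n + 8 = (n + 2)*(n^3 - 3*n^2 + 4) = (n + 1)*(n + 2)*(n^2 - 4*n + 4) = (n - 2)*(n + 1)*(n + 2)*(n - 2)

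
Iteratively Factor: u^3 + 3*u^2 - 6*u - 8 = (u - 2)*(u^2 + 5*u + 4) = (u - 2)*(u + 1)*(u + 4)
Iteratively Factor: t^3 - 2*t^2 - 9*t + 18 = (t - 3)*(t^2 + t - 6) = (t - 3)*(t - 2)*(t + 3)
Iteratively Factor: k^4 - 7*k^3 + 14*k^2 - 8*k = (k - 4)*(k^3 - 3*k^2 + 2*k) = (k - 4)*(k - 1)*(k^2 - 2*k) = k*(k - 4)*(k - 1)*(k - 2)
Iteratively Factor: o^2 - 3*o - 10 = (o + 2)*(o - 5)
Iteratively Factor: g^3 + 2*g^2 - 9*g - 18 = (g - 3)*(g^2 + 5*g + 6) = (g - 3)*(g + 2)*(g + 3)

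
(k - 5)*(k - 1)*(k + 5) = k^3 - k^2 - 25*k + 25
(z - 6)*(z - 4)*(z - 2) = z^3 - 12*z^2 + 44*z - 48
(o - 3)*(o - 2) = o^2 - 5*o + 6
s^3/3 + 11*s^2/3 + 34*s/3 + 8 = (s/3 + 1/3)*(s + 4)*(s + 6)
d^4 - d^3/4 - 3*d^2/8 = d^2*(d - 3/4)*(d + 1/2)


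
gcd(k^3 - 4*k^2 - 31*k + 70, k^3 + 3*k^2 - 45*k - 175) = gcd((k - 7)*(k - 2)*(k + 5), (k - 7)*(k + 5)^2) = k^2 - 2*k - 35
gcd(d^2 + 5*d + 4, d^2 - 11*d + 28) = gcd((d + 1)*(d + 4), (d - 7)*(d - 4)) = 1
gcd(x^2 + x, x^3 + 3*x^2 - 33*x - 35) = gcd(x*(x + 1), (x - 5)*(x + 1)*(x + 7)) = x + 1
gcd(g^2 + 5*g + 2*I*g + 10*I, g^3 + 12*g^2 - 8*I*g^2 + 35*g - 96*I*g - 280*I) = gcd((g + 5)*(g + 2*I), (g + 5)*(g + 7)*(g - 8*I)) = g + 5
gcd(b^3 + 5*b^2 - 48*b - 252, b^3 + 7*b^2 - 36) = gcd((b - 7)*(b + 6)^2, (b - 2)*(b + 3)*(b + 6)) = b + 6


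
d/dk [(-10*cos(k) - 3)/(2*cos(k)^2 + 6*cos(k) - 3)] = 2*(10*sin(k)^2 - 6*cos(k) - 34)*sin(k)/(6*cos(k) + cos(2*k) - 2)^2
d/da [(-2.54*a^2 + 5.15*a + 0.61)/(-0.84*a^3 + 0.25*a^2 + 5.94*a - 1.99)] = (-2.1336*a^4 + 8.652*a^3 - 14.8379*a^2 + 9.8042*a - 13.8719)/(0.7056*a^6 - 0.42*a^5 - 9.9167*a^4 + 6.3132*a^3 + 34.2886*a^2 - 23.6412*a + 3.9601)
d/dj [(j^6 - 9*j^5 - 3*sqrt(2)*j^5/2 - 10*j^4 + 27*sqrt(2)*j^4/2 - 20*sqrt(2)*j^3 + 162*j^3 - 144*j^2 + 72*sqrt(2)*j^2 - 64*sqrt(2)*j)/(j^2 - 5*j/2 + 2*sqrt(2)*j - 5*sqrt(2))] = (16*j^7 - 158*j^6 + 22*sqrt(2)*j^6 - 240*sqrt(2)*j^5 + 184*j^5 + 175*sqrt(2)*j^4 + 1896*j^4 - 6040*j^3 + 3792*sqrt(2)*j^3 - 11336*sqrt(2)*j^2 + 4992*j^2 - 5760*j + 5760*sqrt(2)*j + 2560)/(4*j^4 - 20*j^3 + 16*sqrt(2)*j^3 - 80*sqrt(2)*j^2 + 57*j^2 - 160*j + 100*sqrt(2)*j + 200)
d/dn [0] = 0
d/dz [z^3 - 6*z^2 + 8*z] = 3*z^2 - 12*z + 8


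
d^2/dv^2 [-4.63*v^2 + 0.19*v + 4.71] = -9.26000000000000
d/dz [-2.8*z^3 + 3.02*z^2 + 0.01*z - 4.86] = -8.4*z^2 + 6.04*z + 0.01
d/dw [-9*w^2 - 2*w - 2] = -18*w - 2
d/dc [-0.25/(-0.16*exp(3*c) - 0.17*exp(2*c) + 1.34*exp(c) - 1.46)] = (-0.12*exp(2*c) - 0.085*exp(c) + 0.335)*exp(c)/(0.16*exp(3*c) + 0.17*exp(2*c) - 1.34*exp(c) + 1.46)^2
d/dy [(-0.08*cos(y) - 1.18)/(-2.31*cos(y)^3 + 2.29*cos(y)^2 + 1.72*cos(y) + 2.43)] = (0.3696*cos(y)^3 + 7.9942*cos(y)^2 - 5.4044*cos(y) - 1.8352)*sin(y)/(5.3361*cos(y)^6 - 10.5798*cos(y)^5 - 2.7023*cos(y)^4 - 3.349*cos(y)^3 + 14.0878*cos(y)^2 + 8.3592*cos(y) + 5.9049)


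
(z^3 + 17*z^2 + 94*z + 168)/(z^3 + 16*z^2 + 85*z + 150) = (z^2 + 11*z + 28)/(z^2 + 10*z + 25)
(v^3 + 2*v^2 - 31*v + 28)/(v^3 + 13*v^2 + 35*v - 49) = (v - 4)/(v + 7)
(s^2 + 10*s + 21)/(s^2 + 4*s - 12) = (s^2 + 10*s + 21)/(s^2 + 4*s - 12)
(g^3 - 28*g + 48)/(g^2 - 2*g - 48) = (g^2 - 6*g + 8)/(g - 8)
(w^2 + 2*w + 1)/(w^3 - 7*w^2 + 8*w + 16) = (w + 1)/(w^2 - 8*w + 16)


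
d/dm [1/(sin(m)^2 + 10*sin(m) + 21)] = -2*(sin(m) + 5)*cos(m)/(sin(m)^2 + 10*sin(m) + 21)^2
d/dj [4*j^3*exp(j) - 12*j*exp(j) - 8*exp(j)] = 4*(j^3 + 3*j^2 - 3*j - 5)*exp(j)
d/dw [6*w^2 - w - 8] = 12*w - 1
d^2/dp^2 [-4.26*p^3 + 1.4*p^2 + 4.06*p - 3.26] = 2.8 - 25.56*p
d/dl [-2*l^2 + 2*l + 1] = 2 - 4*l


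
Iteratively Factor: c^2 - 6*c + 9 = (c - 3)*(c - 3)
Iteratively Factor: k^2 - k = (k - 1)*(k)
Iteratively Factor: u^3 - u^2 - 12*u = (u - 4)*(u^2 + 3*u) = (u - 4)*(u + 3)*(u)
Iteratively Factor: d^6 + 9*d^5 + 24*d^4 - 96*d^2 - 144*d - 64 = (d - 2)*(d^5 + 11*d^4 + 46*d^3 + 92*d^2 + 88*d + 32) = (d - 2)*(d + 2)*(d^4 + 9*d^3 + 28*d^2 + 36*d + 16) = (d - 2)*(d + 2)^2*(d^3 + 7*d^2 + 14*d + 8) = (d - 2)*(d + 2)^3*(d^2 + 5*d + 4) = (d - 2)*(d + 1)*(d + 2)^3*(d + 4)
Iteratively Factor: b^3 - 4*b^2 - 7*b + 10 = (b - 1)*(b^2 - 3*b - 10) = (b - 1)*(b + 2)*(b - 5)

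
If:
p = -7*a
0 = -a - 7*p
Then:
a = 0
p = 0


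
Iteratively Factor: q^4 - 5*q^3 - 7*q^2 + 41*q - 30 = (q + 3)*(q^3 - 8*q^2 + 17*q - 10) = (q - 1)*(q + 3)*(q^2 - 7*q + 10) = (q - 2)*(q - 1)*(q + 3)*(q - 5)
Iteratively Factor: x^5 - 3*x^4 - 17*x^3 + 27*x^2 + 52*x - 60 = (x + 2)*(x^4 - 5*x^3 - 7*x^2 + 41*x - 30) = (x - 1)*(x + 2)*(x^3 - 4*x^2 - 11*x + 30) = (x - 5)*(x - 1)*(x + 2)*(x^2 + x - 6) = (x - 5)*(x - 2)*(x - 1)*(x + 2)*(x + 3)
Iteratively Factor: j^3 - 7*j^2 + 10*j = (j - 2)*(j^2 - 5*j) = (j - 5)*(j - 2)*(j)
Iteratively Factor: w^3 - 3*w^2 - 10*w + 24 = (w - 4)*(w^2 + w - 6) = (w - 4)*(w - 2)*(w + 3)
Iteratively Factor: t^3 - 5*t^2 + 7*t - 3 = (t - 1)*(t^2 - 4*t + 3) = (t - 3)*(t - 1)*(t - 1)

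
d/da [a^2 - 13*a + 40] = 2*a - 13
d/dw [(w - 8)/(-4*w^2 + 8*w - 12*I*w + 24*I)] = (w^2 - 16*w + 16 - 18*I)/(4*w^4 + w^3*(-16 + 24*I) + w^2*(-20 - 96*I) + w*(144 + 96*I) - 144)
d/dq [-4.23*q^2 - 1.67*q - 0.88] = -8.46*q - 1.67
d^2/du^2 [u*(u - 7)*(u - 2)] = 6*u - 18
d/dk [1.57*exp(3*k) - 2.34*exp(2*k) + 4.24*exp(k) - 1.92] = (4.71*exp(2*k) - 4.68*exp(k) + 4.24)*exp(k)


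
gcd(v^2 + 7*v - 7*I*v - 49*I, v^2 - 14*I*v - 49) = v - 7*I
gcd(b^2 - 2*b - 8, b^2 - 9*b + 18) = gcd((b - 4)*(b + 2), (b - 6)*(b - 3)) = 1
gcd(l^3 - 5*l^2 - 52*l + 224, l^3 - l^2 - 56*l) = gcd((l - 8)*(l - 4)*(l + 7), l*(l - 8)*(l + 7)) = l^2 - l - 56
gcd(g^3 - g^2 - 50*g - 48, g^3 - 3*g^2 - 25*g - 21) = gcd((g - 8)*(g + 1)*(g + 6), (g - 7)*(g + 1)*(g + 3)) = g + 1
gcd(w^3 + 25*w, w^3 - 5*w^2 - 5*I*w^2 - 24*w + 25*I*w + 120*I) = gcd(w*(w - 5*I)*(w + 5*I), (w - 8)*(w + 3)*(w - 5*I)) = w - 5*I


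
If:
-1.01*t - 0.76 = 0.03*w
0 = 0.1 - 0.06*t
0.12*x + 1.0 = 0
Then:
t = 1.67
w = -81.44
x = -8.33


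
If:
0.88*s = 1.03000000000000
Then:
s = 1.17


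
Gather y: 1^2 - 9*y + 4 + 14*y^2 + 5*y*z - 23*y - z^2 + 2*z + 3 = 14*y^2 + y*(5*z - 32) - z^2 + 2*z + 8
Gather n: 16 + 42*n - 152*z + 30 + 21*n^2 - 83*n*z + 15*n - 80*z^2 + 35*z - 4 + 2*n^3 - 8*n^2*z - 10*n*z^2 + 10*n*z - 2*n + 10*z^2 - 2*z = 2*n^3 + n^2*(21 - 8*z) + n*(-10*z^2 - 73*z + 55) - 70*z^2 - 119*z + 42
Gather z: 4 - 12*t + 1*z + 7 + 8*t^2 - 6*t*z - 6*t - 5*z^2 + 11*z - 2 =8*t^2 - 18*t - 5*z^2 + z*(12 - 6*t) + 9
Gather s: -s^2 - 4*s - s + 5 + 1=-s^2 - 5*s + 6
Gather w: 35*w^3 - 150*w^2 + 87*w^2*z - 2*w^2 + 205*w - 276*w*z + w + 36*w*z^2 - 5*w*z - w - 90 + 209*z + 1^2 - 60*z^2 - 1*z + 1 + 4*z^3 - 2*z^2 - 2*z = 35*w^3 + w^2*(87*z - 152) + w*(36*z^2 - 281*z + 205) + 4*z^3 - 62*z^2 + 206*z - 88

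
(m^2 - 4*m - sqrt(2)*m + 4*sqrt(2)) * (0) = 0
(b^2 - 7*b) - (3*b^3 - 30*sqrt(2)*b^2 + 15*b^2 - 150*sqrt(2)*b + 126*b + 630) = -3*b^3 - 14*b^2 + 30*sqrt(2)*b^2 - 133*b + 150*sqrt(2)*b - 630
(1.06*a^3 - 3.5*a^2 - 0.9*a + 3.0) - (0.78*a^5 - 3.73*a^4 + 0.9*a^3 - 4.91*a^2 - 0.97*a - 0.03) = -0.78*a^5 + 3.73*a^4 + 0.16*a^3 + 1.41*a^2 + 0.07*a + 3.03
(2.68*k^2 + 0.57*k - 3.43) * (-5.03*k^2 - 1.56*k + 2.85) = -13.4804*k^4 - 7.0479*k^3 + 24.0017*k^2 + 6.9753*k - 9.7755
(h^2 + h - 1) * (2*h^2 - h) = 2*h^4 + h^3 - 3*h^2 + h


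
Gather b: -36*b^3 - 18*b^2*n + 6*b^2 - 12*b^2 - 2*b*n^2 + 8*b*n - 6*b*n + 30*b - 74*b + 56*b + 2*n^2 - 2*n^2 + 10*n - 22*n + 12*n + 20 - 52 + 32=-36*b^3 + b^2*(-18*n - 6) + b*(-2*n^2 + 2*n + 12)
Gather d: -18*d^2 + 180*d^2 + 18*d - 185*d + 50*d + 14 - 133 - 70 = 162*d^2 - 117*d - 189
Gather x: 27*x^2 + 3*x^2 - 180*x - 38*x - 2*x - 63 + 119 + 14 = 30*x^2 - 220*x + 70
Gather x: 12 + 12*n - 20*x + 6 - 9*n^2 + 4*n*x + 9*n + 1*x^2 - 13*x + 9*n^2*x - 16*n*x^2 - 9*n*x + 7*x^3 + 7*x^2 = -9*n^2 + 21*n + 7*x^3 + x^2*(8 - 16*n) + x*(9*n^2 - 5*n - 33) + 18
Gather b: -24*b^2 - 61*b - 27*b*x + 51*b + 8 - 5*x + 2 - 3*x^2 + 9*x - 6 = -24*b^2 + b*(-27*x - 10) - 3*x^2 + 4*x + 4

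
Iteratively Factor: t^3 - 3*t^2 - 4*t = (t - 4)*(t^2 + t) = (t - 4)*(t + 1)*(t)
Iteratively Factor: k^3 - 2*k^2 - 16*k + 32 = (k - 4)*(k^2 + 2*k - 8) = (k - 4)*(k + 4)*(k - 2)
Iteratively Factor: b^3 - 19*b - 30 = (b - 5)*(b^2 + 5*b + 6) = (b - 5)*(b + 2)*(b + 3)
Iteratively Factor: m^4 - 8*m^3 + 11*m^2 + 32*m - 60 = (m - 5)*(m^3 - 3*m^2 - 4*m + 12) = (m - 5)*(m - 2)*(m^2 - m - 6) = (m - 5)*(m - 3)*(m - 2)*(m + 2)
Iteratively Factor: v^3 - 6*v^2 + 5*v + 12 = (v - 4)*(v^2 - 2*v - 3) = (v - 4)*(v - 3)*(v + 1)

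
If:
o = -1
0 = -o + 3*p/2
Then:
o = -1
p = -2/3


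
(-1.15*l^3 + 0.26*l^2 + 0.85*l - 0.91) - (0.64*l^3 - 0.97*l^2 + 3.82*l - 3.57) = -1.79*l^3 + 1.23*l^2 - 2.97*l + 2.66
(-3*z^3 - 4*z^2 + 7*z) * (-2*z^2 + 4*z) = 6*z^5 - 4*z^4 - 30*z^3 + 28*z^2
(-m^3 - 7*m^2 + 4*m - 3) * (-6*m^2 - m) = 6*m^5 + 43*m^4 - 17*m^3 + 14*m^2 + 3*m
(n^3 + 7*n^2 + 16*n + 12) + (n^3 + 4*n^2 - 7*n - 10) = 2*n^3 + 11*n^2 + 9*n + 2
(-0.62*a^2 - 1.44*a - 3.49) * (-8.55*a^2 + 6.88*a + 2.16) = 5.301*a^4 + 8.0464*a^3 + 18.5931*a^2 - 27.1216*a - 7.5384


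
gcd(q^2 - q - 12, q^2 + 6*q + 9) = q + 3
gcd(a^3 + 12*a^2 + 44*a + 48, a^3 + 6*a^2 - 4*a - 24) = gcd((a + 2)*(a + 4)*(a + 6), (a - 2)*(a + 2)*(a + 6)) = a^2 + 8*a + 12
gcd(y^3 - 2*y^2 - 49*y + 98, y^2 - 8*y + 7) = y - 7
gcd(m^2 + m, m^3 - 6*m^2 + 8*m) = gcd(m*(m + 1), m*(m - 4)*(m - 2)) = m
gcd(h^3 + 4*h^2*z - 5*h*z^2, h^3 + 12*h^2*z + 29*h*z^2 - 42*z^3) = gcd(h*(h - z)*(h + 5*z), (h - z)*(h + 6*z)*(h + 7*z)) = -h + z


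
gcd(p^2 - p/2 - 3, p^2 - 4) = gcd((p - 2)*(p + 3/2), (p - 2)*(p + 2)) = p - 2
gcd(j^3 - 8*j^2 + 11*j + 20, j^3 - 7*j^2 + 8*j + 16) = j^2 - 3*j - 4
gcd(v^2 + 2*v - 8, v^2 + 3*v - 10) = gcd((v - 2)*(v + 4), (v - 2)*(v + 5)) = v - 2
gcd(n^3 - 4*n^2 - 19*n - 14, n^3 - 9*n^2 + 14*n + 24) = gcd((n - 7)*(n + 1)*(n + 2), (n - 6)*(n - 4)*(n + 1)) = n + 1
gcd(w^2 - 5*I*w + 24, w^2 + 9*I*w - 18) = w + 3*I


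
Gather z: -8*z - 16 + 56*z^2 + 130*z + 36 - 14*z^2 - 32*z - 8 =42*z^2 + 90*z + 12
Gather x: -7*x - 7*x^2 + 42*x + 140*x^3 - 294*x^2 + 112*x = 140*x^3 - 301*x^2 + 147*x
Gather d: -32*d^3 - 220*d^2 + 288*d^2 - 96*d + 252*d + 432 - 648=-32*d^3 + 68*d^2 + 156*d - 216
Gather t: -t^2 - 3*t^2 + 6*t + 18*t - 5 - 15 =-4*t^2 + 24*t - 20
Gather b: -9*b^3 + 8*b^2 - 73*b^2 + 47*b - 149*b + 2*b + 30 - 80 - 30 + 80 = -9*b^3 - 65*b^2 - 100*b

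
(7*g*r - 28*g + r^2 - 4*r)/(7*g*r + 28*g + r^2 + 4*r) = (r - 4)/(r + 4)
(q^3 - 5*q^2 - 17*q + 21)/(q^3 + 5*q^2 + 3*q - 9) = (q - 7)/(q + 3)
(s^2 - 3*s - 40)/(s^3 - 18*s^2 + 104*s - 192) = (s + 5)/(s^2 - 10*s + 24)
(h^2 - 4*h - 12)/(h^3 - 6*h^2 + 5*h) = (h^2 - 4*h - 12)/(h*(h^2 - 6*h + 5))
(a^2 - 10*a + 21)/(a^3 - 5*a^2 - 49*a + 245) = (a - 3)/(a^2 + 2*a - 35)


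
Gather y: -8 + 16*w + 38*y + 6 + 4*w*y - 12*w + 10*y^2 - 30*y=4*w + 10*y^2 + y*(4*w + 8) - 2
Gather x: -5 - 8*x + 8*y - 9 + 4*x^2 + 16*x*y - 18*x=4*x^2 + x*(16*y - 26) + 8*y - 14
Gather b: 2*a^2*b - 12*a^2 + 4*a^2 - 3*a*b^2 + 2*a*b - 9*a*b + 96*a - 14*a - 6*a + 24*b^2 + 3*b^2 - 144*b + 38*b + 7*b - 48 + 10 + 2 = -8*a^2 + 76*a + b^2*(27 - 3*a) + b*(2*a^2 - 7*a - 99) - 36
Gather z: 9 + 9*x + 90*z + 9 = 9*x + 90*z + 18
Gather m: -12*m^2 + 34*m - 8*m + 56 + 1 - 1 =-12*m^2 + 26*m + 56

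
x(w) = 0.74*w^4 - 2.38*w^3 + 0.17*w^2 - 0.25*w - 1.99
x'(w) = 2.96*w^3 - 7.14*w^2 + 0.34*w - 0.25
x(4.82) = 133.65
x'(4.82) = 166.97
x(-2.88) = 107.90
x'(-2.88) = -131.16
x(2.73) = -8.73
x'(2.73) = 7.69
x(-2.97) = 120.18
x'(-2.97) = -141.79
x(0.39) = -2.19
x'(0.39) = -1.03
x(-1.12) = 3.01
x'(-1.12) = -13.75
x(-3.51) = 216.22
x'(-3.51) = -217.41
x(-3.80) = 286.31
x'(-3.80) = -267.06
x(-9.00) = 6604.19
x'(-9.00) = -2739.49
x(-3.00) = 124.49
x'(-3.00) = -145.45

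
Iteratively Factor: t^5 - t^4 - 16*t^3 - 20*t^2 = (t)*(t^4 - t^3 - 16*t^2 - 20*t) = t*(t - 5)*(t^3 + 4*t^2 + 4*t) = t*(t - 5)*(t + 2)*(t^2 + 2*t) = t^2*(t - 5)*(t + 2)*(t + 2)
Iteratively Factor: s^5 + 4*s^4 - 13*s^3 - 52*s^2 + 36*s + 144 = (s + 4)*(s^4 - 13*s^2 + 36) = (s + 3)*(s + 4)*(s^3 - 3*s^2 - 4*s + 12) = (s - 3)*(s + 3)*(s + 4)*(s^2 - 4) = (s - 3)*(s - 2)*(s + 3)*(s + 4)*(s + 2)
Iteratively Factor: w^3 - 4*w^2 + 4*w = (w - 2)*(w^2 - 2*w) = (w - 2)^2*(w)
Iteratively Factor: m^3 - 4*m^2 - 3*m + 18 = (m - 3)*(m^2 - m - 6) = (m - 3)^2*(m + 2)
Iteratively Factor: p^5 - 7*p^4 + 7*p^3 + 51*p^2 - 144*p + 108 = (p - 3)*(p^4 - 4*p^3 - 5*p^2 + 36*p - 36) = (p - 3)^2*(p^3 - p^2 - 8*p + 12) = (p - 3)^2*(p + 3)*(p^2 - 4*p + 4) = (p - 3)^2*(p - 2)*(p + 3)*(p - 2)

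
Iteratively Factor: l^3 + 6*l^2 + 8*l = (l + 4)*(l^2 + 2*l) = l*(l + 4)*(l + 2)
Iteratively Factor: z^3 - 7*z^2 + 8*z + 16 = (z - 4)*(z^2 - 3*z - 4) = (z - 4)^2*(z + 1)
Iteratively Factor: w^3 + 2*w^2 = (w + 2)*(w^2) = w*(w + 2)*(w)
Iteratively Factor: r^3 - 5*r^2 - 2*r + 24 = (r - 4)*(r^2 - r - 6) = (r - 4)*(r - 3)*(r + 2)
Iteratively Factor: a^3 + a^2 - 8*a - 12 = (a - 3)*(a^2 + 4*a + 4) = (a - 3)*(a + 2)*(a + 2)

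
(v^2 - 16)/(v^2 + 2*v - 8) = (v - 4)/(v - 2)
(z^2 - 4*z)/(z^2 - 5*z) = (z - 4)/(z - 5)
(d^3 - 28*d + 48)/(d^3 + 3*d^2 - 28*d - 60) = (d^2 - 6*d + 8)/(d^2 - 3*d - 10)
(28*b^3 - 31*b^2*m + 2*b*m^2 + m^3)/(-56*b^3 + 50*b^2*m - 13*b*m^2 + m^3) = (-7*b^2 + 6*b*m + m^2)/(14*b^2 - 9*b*m + m^2)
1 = 1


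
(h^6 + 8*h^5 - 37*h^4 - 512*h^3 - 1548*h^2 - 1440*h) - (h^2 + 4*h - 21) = h^6 + 8*h^5 - 37*h^4 - 512*h^3 - 1549*h^2 - 1444*h + 21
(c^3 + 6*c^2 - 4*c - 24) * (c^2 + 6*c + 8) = c^5 + 12*c^4 + 40*c^3 - 176*c - 192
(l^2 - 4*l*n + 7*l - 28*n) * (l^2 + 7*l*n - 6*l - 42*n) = l^4 + 3*l^3*n + l^3 - 28*l^2*n^2 + 3*l^2*n - 42*l^2 - 28*l*n^2 - 126*l*n + 1176*n^2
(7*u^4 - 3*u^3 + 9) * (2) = 14*u^4 - 6*u^3 + 18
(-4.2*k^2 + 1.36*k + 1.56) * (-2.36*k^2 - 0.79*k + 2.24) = 9.912*k^4 + 0.1084*k^3 - 14.164*k^2 + 1.814*k + 3.4944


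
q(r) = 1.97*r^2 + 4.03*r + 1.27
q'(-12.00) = -43.25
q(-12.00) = 236.59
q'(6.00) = 27.67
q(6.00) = 96.37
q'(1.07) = 8.25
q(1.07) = 7.84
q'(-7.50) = -25.52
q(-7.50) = 81.86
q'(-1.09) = -0.26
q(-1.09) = -0.78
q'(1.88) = 11.44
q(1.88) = 15.81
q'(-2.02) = -3.93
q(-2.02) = 1.17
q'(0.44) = 5.76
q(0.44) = 3.42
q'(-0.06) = 3.79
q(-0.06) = 1.04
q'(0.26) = 5.05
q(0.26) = 2.45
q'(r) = 3.94*r + 4.03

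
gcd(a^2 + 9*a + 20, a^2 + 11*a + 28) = a + 4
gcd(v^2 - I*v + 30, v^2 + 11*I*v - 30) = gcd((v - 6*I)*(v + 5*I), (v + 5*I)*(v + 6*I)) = v + 5*I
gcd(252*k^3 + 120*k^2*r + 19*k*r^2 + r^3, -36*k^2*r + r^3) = 6*k + r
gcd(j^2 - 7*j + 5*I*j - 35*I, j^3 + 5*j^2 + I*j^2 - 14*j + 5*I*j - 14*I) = 1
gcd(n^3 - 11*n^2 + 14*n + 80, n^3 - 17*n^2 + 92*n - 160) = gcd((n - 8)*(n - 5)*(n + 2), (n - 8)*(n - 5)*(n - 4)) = n^2 - 13*n + 40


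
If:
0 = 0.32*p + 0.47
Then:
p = -1.47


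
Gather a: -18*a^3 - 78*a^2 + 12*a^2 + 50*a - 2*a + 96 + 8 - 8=-18*a^3 - 66*a^2 + 48*a + 96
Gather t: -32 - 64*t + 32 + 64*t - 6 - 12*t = -12*t - 6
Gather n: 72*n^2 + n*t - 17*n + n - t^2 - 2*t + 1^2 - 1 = 72*n^2 + n*(t - 16) - t^2 - 2*t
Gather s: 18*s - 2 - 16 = 18*s - 18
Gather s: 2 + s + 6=s + 8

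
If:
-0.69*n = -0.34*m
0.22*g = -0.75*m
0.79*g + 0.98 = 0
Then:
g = -1.24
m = 0.36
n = 0.18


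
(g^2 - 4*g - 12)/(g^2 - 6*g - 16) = (g - 6)/(g - 8)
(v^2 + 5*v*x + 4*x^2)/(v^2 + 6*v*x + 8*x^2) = (v + x)/(v + 2*x)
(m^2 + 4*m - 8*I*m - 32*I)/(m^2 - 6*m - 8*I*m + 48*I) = (m + 4)/(m - 6)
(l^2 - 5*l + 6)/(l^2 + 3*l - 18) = (l - 2)/(l + 6)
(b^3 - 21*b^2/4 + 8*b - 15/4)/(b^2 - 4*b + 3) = b - 5/4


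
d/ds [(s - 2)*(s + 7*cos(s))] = s + (2 - s)*(7*sin(s) - 1) + 7*cos(s)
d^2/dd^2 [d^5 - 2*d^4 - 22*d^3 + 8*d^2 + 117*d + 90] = 20*d^3 - 24*d^2 - 132*d + 16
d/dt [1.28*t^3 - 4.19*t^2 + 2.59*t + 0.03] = 3.84*t^2 - 8.38*t + 2.59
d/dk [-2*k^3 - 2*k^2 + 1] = 2*k*(-3*k - 2)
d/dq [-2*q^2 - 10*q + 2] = -4*q - 10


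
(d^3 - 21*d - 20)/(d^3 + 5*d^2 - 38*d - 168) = (d^2 - 4*d - 5)/(d^2 + d - 42)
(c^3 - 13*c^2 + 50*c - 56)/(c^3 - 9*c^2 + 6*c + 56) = (c - 2)/(c + 2)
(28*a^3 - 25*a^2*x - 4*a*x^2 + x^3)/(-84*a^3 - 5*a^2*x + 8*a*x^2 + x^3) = (7*a^2 - 8*a*x + x^2)/(-21*a^2 + 4*a*x + x^2)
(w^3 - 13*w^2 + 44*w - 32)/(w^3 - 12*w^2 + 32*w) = (w - 1)/w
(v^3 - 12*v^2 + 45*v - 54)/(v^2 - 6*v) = v - 6 + 9/v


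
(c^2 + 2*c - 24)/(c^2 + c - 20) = (c + 6)/(c + 5)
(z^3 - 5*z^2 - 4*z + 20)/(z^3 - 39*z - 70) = (z^2 - 7*z + 10)/(z^2 - 2*z - 35)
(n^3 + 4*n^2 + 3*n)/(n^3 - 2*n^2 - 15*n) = (n + 1)/(n - 5)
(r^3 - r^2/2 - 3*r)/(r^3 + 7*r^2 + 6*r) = (r^2 - r/2 - 3)/(r^2 + 7*r + 6)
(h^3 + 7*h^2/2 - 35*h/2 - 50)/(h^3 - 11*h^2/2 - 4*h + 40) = (h + 5)/(h - 4)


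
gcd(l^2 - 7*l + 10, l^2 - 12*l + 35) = l - 5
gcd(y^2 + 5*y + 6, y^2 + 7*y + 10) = y + 2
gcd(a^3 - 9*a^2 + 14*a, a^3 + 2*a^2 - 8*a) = a^2 - 2*a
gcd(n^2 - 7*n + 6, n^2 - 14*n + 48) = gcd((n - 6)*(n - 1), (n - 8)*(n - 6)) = n - 6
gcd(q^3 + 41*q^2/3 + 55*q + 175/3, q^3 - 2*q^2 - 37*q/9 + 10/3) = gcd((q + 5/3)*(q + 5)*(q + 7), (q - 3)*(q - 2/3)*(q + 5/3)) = q + 5/3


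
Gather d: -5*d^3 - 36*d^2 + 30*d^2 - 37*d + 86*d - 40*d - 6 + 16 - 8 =-5*d^3 - 6*d^2 + 9*d + 2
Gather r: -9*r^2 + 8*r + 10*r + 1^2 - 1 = -9*r^2 + 18*r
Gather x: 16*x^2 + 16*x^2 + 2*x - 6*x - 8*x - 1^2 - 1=32*x^2 - 12*x - 2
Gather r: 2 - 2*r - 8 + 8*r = 6*r - 6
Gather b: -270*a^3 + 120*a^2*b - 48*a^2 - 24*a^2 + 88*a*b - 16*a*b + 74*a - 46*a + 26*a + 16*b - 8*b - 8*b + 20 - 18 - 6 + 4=-270*a^3 - 72*a^2 + 54*a + b*(120*a^2 + 72*a)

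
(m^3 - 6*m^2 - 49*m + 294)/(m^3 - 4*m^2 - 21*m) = (m^2 + m - 42)/(m*(m + 3))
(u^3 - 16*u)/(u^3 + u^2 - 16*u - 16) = u/(u + 1)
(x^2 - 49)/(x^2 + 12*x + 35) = (x - 7)/(x + 5)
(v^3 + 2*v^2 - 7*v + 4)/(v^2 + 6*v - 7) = (v^2 + 3*v - 4)/(v + 7)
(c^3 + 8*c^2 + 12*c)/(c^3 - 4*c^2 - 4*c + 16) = c*(c + 6)/(c^2 - 6*c + 8)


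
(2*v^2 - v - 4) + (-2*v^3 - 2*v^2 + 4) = -2*v^3 - v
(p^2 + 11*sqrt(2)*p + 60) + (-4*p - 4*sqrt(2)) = p^2 - 4*p + 11*sqrt(2)*p - 4*sqrt(2) + 60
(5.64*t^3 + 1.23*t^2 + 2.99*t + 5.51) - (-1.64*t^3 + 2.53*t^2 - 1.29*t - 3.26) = 7.28*t^3 - 1.3*t^2 + 4.28*t + 8.77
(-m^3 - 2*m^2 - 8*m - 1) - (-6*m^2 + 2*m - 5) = -m^3 + 4*m^2 - 10*m + 4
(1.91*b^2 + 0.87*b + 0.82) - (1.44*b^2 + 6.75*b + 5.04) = 0.47*b^2 - 5.88*b - 4.22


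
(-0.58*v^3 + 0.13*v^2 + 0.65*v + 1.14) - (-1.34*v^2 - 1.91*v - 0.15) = -0.58*v^3 + 1.47*v^2 + 2.56*v + 1.29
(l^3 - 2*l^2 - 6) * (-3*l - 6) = -3*l^4 + 12*l^2 + 18*l + 36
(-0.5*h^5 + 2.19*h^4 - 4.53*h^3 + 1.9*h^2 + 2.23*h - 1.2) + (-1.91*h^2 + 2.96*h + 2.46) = -0.5*h^5 + 2.19*h^4 - 4.53*h^3 - 0.01*h^2 + 5.19*h + 1.26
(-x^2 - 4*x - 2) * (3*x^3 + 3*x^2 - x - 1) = -3*x^5 - 15*x^4 - 17*x^3 - x^2 + 6*x + 2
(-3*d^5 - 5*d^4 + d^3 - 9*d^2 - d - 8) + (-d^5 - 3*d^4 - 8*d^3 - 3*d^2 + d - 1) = -4*d^5 - 8*d^4 - 7*d^3 - 12*d^2 - 9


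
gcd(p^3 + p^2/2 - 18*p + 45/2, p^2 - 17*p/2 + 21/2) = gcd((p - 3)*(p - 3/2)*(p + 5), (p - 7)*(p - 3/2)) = p - 3/2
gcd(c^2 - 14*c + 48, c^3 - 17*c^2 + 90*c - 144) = c^2 - 14*c + 48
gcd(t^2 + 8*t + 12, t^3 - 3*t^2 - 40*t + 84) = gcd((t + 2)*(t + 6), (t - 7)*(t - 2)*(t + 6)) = t + 6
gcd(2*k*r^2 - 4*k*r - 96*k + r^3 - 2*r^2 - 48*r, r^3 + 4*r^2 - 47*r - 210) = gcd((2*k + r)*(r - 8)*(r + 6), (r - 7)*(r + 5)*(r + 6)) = r + 6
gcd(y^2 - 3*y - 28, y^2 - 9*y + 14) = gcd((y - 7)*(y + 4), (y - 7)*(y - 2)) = y - 7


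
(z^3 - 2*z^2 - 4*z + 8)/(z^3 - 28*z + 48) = (z^2 - 4)/(z^2 + 2*z - 24)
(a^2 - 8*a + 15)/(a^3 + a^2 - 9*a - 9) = (a - 5)/(a^2 + 4*a + 3)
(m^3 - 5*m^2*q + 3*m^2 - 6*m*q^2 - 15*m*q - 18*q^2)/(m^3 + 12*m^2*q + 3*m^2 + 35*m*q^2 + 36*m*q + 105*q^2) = (m^2 - 5*m*q - 6*q^2)/(m^2 + 12*m*q + 35*q^2)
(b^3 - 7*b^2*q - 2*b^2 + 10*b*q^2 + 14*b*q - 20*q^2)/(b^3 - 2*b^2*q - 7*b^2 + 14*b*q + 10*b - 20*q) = (b - 5*q)/(b - 5)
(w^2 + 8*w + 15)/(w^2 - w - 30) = (w + 3)/(w - 6)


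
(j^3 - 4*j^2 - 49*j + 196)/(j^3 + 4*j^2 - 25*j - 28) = (j - 7)/(j + 1)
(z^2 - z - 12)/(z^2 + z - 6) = (z - 4)/(z - 2)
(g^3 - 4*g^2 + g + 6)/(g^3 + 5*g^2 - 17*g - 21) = (g - 2)/(g + 7)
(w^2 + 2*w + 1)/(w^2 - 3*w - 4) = (w + 1)/(w - 4)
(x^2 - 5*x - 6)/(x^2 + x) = (x - 6)/x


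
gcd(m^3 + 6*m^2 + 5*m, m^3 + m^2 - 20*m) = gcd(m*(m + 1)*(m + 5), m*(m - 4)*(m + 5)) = m^2 + 5*m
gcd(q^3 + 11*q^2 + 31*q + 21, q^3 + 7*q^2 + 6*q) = q + 1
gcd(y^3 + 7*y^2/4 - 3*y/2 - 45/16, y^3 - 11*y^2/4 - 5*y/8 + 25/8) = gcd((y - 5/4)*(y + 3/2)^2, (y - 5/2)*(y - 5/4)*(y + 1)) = y - 5/4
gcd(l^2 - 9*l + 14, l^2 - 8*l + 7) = l - 7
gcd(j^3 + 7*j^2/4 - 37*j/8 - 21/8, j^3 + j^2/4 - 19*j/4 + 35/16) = j - 7/4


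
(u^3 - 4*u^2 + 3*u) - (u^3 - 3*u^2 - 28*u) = -u^2 + 31*u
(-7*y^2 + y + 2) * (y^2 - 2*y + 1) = -7*y^4 + 15*y^3 - 7*y^2 - 3*y + 2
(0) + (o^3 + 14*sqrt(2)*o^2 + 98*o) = o^3 + 14*sqrt(2)*o^2 + 98*o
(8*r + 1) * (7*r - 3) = 56*r^2 - 17*r - 3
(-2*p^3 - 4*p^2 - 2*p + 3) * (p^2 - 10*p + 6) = -2*p^5 + 16*p^4 + 26*p^3 - p^2 - 42*p + 18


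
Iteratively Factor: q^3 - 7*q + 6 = (q - 1)*(q^2 + q - 6) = (q - 1)*(q + 3)*(q - 2)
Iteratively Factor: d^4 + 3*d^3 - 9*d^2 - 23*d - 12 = (d - 3)*(d^3 + 6*d^2 + 9*d + 4) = (d - 3)*(d + 1)*(d^2 + 5*d + 4) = (d - 3)*(d + 1)*(d + 4)*(d + 1)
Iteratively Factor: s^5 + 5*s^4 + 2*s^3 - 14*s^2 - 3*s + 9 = (s + 3)*(s^4 + 2*s^3 - 4*s^2 - 2*s + 3) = (s - 1)*(s + 3)*(s^3 + 3*s^2 - s - 3) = (s - 1)*(s + 3)^2*(s^2 - 1) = (s - 1)*(s + 1)*(s + 3)^2*(s - 1)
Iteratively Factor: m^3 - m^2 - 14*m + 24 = (m + 4)*(m^2 - 5*m + 6) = (m - 2)*(m + 4)*(m - 3)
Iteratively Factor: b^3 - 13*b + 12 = (b + 4)*(b^2 - 4*b + 3) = (b - 1)*(b + 4)*(b - 3)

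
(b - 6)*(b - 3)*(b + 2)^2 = b^4 - 5*b^3 - 14*b^2 + 36*b + 72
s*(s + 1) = s^2 + s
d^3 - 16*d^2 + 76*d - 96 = (d - 8)*(d - 6)*(d - 2)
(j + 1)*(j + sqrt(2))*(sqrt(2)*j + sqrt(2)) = sqrt(2)*j^3 + 2*j^2 + 2*sqrt(2)*j^2 + sqrt(2)*j + 4*j + 2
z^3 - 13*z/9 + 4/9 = (z - 1)*(z - 1/3)*(z + 4/3)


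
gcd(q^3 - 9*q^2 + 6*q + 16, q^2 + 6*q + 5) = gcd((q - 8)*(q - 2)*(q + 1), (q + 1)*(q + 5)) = q + 1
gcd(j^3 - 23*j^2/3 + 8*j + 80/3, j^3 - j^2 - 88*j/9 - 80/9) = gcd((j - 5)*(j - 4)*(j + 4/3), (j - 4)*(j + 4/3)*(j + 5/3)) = j^2 - 8*j/3 - 16/3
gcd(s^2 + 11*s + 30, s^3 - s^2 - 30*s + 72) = s + 6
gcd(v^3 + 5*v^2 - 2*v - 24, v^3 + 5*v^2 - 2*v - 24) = v^3 + 5*v^2 - 2*v - 24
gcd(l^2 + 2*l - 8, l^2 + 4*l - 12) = l - 2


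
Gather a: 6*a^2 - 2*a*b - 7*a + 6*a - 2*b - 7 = 6*a^2 + a*(-2*b - 1) - 2*b - 7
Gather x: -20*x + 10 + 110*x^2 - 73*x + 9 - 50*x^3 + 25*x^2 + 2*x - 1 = -50*x^3 + 135*x^2 - 91*x + 18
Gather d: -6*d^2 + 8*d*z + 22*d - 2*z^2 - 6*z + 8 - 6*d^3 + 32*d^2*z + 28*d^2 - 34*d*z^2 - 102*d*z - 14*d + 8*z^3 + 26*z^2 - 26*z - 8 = -6*d^3 + d^2*(32*z + 22) + d*(-34*z^2 - 94*z + 8) + 8*z^3 + 24*z^2 - 32*z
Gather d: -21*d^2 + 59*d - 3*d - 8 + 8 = -21*d^2 + 56*d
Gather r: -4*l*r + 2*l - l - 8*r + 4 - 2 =l + r*(-4*l - 8) + 2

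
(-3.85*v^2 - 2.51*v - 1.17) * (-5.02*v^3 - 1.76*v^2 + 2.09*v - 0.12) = 19.327*v^5 + 19.3762*v^4 + 2.2445*v^3 - 2.7247*v^2 - 2.1441*v + 0.1404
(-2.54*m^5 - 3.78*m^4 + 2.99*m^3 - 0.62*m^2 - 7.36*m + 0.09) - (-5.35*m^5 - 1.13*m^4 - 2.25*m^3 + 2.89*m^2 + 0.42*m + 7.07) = 2.81*m^5 - 2.65*m^4 + 5.24*m^3 - 3.51*m^2 - 7.78*m - 6.98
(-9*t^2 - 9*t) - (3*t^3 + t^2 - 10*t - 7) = -3*t^3 - 10*t^2 + t + 7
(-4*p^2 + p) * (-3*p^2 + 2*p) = 12*p^4 - 11*p^3 + 2*p^2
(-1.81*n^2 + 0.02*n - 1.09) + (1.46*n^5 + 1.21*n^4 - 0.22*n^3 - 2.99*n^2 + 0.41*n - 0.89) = 1.46*n^5 + 1.21*n^4 - 0.22*n^3 - 4.8*n^2 + 0.43*n - 1.98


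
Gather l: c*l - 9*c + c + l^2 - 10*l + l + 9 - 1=-8*c + l^2 + l*(c - 9) + 8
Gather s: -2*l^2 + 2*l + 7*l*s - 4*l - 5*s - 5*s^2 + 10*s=-2*l^2 - 2*l - 5*s^2 + s*(7*l + 5)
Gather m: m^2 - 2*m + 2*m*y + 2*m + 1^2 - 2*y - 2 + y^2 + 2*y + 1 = m^2 + 2*m*y + y^2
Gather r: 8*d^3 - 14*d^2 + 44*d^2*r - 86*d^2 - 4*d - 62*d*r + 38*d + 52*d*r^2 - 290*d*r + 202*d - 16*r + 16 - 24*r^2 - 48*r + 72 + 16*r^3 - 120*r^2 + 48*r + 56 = 8*d^3 - 100*d^2 + 236*d + 16*r^3 + r^2*(52*d - 144) + r*(44*d^2 - 352*d - 16) + 144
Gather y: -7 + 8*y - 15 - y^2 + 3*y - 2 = -y^2 + 11*y - 24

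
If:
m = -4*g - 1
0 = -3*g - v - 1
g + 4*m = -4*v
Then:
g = -8/27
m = 5/27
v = -1/9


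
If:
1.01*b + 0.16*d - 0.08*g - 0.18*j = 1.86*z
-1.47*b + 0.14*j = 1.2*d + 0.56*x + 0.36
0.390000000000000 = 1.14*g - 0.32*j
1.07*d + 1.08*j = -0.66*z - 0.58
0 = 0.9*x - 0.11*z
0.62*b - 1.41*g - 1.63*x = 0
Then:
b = 2.11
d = -2.72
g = 0.83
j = 1.73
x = 0.09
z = 0.71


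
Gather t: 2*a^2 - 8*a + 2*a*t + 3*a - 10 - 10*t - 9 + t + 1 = 2*a^2 - 5*a + t*(2*a - 9) - 18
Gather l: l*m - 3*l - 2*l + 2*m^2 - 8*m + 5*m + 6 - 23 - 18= l*(m - 5) + 2*m^2 - 3*m - 35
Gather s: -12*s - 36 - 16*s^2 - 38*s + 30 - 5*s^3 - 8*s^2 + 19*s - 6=-5*s^3 - 24*s^2 - 31*s - 12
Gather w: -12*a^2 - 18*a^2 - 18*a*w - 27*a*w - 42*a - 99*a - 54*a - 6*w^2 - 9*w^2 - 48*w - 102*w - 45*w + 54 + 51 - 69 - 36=-30*a^2 - 195*a - 15*w^2 + w*(-45*a - 195)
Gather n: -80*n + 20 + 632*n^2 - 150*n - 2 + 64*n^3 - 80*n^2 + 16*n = 64*n^3 + 552*n^2 - 214*n + 18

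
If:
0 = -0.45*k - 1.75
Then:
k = -3.89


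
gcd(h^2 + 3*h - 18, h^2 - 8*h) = 1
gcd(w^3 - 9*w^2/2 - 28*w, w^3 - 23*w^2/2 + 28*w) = w^2 - 8*w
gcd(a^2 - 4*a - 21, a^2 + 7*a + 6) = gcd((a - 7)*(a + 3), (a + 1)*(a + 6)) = 1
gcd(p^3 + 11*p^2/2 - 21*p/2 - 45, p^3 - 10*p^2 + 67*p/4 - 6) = 1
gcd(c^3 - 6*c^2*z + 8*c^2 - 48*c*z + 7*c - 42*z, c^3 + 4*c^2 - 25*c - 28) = c^2 + 8*c + 7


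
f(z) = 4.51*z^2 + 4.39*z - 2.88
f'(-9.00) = -76.79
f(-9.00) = 322.92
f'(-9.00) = -76.79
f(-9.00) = 322.92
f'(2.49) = 26.85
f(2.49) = 36.01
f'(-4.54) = -36.56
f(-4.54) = 70.15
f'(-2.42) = -17.44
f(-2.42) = 12.91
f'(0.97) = 13.14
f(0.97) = 5.62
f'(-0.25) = 2.14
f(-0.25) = -3.70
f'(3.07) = 32.08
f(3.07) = 53.10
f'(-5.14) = -41.97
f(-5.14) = 93.71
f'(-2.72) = -20.14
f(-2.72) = 18.55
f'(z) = 9.02*z + 4.39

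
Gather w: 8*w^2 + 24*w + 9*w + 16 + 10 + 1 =8*w^2 + 33*w + 27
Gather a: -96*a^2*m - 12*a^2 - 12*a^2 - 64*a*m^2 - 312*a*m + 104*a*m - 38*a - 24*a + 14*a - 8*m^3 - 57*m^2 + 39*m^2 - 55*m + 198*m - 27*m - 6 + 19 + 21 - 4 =a^2*(-96*m - 24) + a*(-64*m^2 - 208*m - 48) - 8*m^3 - 18*m^2 + 116*m + 30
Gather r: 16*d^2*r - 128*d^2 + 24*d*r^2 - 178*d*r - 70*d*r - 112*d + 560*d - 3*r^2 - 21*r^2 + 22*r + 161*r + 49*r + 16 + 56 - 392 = -128*d^2 + 448*d + r^2*(24*d - 24) + r*(16*d^2 - 248*d + 232) - 320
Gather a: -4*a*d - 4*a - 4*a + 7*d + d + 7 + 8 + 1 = a*(-4*d - 8) + 8*d + 16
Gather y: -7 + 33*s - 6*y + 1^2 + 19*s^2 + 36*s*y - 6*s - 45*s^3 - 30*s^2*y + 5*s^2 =-45*s^3 + 24*s^2 + 27*s + y*(-30*s^2 + 36*s - 6) - 6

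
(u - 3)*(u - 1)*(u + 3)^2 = u^4 + 2*u^3 - 12*u^2 - 18*u + 27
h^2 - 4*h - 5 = (h - 5)*(h + 1)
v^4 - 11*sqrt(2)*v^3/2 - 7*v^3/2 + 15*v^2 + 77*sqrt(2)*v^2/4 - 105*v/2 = v*(v - 7/2)*(v - 3*sqrt(2))*(v - 5*sqrt(2)/2)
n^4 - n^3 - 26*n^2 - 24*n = n*(n - 6)*(n + 1)*(n + 4)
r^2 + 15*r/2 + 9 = (r + 3/2)*(r + 6)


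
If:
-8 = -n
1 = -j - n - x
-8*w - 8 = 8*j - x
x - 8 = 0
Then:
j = -17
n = 8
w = 17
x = 8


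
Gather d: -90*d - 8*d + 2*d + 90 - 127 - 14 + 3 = -96*d - 48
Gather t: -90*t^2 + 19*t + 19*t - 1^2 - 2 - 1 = -90*t^2 + 38*t - 4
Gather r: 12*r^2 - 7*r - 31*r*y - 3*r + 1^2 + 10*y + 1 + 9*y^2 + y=12*r^2 + r*(-31*y - 10) + 9*y^2 + 11*y + 2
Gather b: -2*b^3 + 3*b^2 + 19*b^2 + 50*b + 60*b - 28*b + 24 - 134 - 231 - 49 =-2*b^3 + 22*b^2 + 82*b - 390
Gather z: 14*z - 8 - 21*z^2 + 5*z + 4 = -21*z^2 + 19*z - 4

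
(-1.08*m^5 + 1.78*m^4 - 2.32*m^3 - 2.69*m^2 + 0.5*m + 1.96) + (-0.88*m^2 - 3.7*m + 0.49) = -1.08*m^5 + 1.78*m^4 - 2.32*m^3 - 3.57*m^2 - 3.2*m + 2.45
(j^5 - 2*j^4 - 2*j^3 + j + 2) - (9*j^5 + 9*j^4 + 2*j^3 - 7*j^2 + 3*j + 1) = -8*j^5 - 11*j^4 - 4*j^3 + 7*j^2 - 2*j + 1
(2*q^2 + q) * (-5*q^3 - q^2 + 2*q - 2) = -10*q^5 - 7*q^4 + 3*q^3 - 2*q^2 - 2*q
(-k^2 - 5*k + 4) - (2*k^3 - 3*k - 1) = -2*k^3 - k^2 - 2*k + 5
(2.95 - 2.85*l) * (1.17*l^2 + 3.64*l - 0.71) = -3.3345*l^3 - 6.9225*l^2 + 12.7615*l - 2.0945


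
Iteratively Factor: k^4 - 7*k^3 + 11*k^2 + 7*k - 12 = (k - 1)*(k^3 - 6*k^2 + 5*k + 12) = (k - 3)*(k - 1)*(k^2 - 3*k - 4) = (k - 3)*(k - 1)*(k + 1)*(k - 4)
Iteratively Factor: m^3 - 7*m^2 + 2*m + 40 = (m - 5)*(m^2 - 2*m - 8) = (m - 5)*(m - 4)*(m + 2)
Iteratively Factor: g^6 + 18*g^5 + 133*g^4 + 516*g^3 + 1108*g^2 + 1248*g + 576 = (g + 4)*(g^5 + 14*g^4 + 77*g^3 + 208*g^2 + 276*g + 144) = (g + 2)*(g + 4)*(g^4 + 12*g^3 + 53*g^2 + 102*g + 72) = (g + 2)^2*(g + 4)*(g^3 + 10*g^2 + 33*g + 36) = (g + 2)^2*(g + 4)^2*(g^2 + 6*g + 9) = (g + 2)^2*(g + 3)*(g + 4)^2*(g + 3)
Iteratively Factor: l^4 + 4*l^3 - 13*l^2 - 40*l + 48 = (l + 4)*(l^3 - 13*l + 12) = (l + 4)^2*(l^2 - 4*l + 3) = (l - 3)*(l + 4)^2*(l - 1)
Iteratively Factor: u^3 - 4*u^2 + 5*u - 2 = (u - 2)*(u^2 - 2*u + 1) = (u - 2)*(u - 1)*(u - 1)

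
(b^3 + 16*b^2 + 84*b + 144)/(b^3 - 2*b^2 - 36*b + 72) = (b^2 + 10*b + 24)/(b^2 - 8*b + 12)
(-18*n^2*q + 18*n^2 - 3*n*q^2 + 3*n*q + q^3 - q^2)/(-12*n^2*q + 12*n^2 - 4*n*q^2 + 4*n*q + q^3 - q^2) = (3*n + q)/(2*n + q)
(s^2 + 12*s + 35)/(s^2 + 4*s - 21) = (s + 5)/(s - 3)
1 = 1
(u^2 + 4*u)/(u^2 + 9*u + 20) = u/(u + 5)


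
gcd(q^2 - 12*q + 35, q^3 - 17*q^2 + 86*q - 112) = q - 7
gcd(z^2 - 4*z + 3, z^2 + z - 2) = z - 1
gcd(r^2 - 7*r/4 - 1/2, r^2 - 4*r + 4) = r - 2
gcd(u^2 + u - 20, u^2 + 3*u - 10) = u + 5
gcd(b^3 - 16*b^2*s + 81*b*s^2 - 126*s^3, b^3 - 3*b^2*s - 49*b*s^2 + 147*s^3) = b^2 - 10*b*s + 21*s^2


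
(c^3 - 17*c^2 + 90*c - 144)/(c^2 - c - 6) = (c^2 - 14*c + 48)/(c + 2)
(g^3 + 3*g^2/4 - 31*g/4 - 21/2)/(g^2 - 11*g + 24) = (4*g^2 + 15*g + 14)/(4*(g - 8))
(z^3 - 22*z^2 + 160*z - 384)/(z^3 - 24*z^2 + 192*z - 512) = (z - 6)/(z - 8)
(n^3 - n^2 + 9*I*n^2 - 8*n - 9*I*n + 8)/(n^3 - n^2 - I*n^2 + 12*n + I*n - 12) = (n^2 + 9*I*n - 8)/(n^2 - I*n + 12)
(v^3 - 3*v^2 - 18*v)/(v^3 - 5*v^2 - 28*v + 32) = v*(v^2 - 3*v - 18)/(v^3 - 5*v^2 - 28*v + 32)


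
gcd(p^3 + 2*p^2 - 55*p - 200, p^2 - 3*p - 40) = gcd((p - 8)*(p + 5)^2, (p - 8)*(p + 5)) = p^2 - 3*p - 40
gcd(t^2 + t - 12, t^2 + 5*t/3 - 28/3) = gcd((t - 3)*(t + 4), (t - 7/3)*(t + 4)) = t + 4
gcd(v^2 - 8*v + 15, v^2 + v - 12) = v - 3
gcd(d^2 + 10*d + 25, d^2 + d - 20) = d + 5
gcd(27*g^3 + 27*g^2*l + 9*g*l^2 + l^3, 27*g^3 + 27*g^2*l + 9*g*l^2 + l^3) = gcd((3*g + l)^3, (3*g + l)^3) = 27*g^3 + 27*g^2*l + 9*g*l^2 + l^3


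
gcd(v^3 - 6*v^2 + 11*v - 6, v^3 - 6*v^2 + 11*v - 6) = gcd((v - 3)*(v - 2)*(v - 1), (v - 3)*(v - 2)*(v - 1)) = v^3 - 6*v^2 + 11*v - 6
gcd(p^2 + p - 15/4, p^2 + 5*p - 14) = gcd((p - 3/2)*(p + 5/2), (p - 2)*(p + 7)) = 1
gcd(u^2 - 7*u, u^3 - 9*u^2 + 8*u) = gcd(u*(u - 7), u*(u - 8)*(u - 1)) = u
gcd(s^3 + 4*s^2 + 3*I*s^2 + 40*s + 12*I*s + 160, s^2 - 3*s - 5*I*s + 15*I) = s - 5*I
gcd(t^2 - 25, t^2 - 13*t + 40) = t - 5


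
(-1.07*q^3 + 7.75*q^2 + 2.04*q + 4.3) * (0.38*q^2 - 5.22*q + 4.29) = -0.4066*q^5 + 8.5304*q^4 - 44.2701*q^3 + 24.2327*q^2 - 13.6944*q + 18.447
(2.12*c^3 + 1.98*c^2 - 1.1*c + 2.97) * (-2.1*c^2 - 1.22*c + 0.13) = -4.452*c^5 - 6.7444*c^4 + 0.17*c^3 - 4.6376*c^2 - 3.7664*c + 0.3861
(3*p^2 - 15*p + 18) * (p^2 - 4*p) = 3*p^4 - 27*p^3 + 78*p^2 - 72*p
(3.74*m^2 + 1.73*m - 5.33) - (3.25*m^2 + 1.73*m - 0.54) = 0.49*m^2 - 4.79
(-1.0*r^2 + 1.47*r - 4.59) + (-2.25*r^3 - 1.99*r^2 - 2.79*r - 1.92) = -2.25*r^3 - 2.99*r^2 - 1.32*r - 6.51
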